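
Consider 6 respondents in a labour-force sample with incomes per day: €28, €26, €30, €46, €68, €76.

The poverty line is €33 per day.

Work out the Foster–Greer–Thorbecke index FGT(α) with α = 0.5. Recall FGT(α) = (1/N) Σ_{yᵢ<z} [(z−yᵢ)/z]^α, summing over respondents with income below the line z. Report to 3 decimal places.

0.192

Below z: €26, €28, €30 (q = 3 of N = 6).
Shortfall ratios: (33−26)/33 = 0.2121; (33−28)/33 = 0.1515; (33−30)/33 = 0.0909.
Raised to α = 0.5: 0.46057; 0.38925; 0.30151.
Sum = 1.151327; FGT(0.5) = 1.151327 / 6 = 0.192.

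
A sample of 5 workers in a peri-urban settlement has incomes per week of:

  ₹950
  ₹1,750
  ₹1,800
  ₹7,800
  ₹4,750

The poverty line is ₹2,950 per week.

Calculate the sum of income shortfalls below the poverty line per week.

Poor units: ₹950, ₹1,750, ₹1,800 (q = 3 of N = 5).
Individual gaps: 2950−950 = 2000; 2950−1750 = 1200; 2950−1800 = 1150.
Aggregate gap = ₹4,350.

₹4,350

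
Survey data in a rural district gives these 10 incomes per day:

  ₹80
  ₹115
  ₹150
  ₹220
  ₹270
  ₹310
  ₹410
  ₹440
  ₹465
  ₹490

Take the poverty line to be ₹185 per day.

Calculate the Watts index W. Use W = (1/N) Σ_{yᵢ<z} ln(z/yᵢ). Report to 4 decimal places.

Poor units: ₹80, ₹115, ₹150 (q = 3 of N = 10).
ln(z/y) terms: ln(185/80) = 0.8383; ln(185/115) = 0.4754; ln(185/150) = 0.2097.
W = 1.523473 / 10 = 0.1523.

0.1523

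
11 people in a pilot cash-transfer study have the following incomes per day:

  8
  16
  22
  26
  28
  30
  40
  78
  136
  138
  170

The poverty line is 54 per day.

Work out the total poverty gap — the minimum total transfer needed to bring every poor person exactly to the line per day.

208

Incomes under z: 8, 16, 22, 26, 28, 30, 40 (q = 7 of N = 11).
Individual gaps: 54−8 = 46; 54−16 = 38; 54−22 = 32; 54−26 = 28; 54−28 = 26; 54−30 = 24; 54−40 = 14.
Aggregate gap = 208.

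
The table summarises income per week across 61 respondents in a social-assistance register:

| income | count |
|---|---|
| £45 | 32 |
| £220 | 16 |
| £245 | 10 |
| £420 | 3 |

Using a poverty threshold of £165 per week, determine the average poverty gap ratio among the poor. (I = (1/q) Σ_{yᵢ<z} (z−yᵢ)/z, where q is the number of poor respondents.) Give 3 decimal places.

0.727

Poor units: 32×£45 (q = 32 of N = 61).
Shortfall ratios (z−y)/z: 0.7273 (×32); sum = 23.272727.
The income-gap ratio divides by q (the poor only): 23.272727 / 32 = 0.727.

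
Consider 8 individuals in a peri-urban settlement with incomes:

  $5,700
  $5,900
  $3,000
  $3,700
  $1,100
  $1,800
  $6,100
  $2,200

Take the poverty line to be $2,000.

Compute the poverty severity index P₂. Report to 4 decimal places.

Poor units: $1,100, $1,800 (q = 2 of N = 8).
Normalized shortfalls: (2000−1100)/2000 = 0.4500; (2000−1800)/2000 = 0.1000.
Squared: 0.2025; 0.0100.
Sum = 0.212500; P₂ = 0.212500 / 8 = 0.0266.

0.0266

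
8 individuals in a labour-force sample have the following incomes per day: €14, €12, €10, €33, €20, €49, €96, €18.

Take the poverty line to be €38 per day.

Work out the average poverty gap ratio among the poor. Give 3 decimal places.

Incomes under z: €10, €12, €14, €18, €20, €33 (q = 6 of N = 8).
Relative gaps: 0.7368, 0.6842, 0.6316, 0.5263, 0.4737, 0.1316; sum = 3.184211.
The income-gap ratio divides by q (the poor only): 3.184211 / 6 = 0.531.

0.531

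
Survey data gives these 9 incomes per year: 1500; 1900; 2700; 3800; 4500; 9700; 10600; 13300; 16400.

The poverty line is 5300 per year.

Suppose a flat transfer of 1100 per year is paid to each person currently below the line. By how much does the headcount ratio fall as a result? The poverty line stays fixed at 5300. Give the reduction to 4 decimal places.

Before: below the line — 1500, 1900, 2700, 3800, 4500; headcount ratio = 0.555556.
After the 1100 transfer: below the line — 2600, 3000, 3800, 4900; headcount ratio = 0.444444.
Reduction = 0.555556 − 0.444444 = 0.1111.

0.1111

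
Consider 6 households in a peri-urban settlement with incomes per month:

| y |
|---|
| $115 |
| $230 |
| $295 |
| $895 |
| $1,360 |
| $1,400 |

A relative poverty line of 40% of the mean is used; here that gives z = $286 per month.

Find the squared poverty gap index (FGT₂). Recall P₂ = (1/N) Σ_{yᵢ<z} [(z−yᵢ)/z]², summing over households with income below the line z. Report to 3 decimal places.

0.066

Poor units: $115, $230 (q = 2 of N = 6).
Normalized shortfalls: (286−115)/286 = 0.5979; (286−230)/286 = 0.1958.
Squared: 0.3575; 0.0383.
Sum = 0.395826; P₂ = 0.395826 / 6 = 0.066.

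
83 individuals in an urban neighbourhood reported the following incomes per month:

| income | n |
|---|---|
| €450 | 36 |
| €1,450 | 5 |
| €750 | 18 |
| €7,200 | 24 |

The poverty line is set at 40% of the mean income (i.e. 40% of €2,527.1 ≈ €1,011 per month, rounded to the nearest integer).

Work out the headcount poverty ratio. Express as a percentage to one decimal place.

65.1%

54 of the 83 individuals have income below €1,011.
H = 54/83 = 65.1%.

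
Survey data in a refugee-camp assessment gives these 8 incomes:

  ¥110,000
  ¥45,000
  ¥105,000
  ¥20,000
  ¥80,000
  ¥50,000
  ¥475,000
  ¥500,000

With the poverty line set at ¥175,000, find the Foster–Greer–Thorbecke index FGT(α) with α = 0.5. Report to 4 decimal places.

Incomes under z: ¥20,000, ¥45,000, ¥50,000, ¥80,000, ¥105,000, ¥110,000 (q = 6 of N = 8).
Shortfall ratios: (175000−20000)/175000 = 0.8857; (175000−45000)/175000 = 0.7429; (175000−50000)/175000 = 0.7143; (175000−80000)/175000 = 0.5429; (175000−105000)/175000 = 0.4000; (175000−110000)/175000 = 0.3714.
Raised to α = 0.5: 0.94112; 0.86189; 0.84515; 0.73679; 0.63246; 0.60945.
Sum = 4.626863; FGT(0.5) = 4.626863 / 8 = 0.5784.

0.5784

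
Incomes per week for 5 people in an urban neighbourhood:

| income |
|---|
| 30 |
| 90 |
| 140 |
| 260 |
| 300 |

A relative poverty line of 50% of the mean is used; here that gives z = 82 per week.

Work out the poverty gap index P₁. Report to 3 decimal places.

Below the line: 30 (q = 1 of N = 5).
Normalized shortfalls: (82−30)/82 = 0.6341.
Σ = 0.634146. Dividing by the full population N = 5 gives P₁ = 0.127.

0.127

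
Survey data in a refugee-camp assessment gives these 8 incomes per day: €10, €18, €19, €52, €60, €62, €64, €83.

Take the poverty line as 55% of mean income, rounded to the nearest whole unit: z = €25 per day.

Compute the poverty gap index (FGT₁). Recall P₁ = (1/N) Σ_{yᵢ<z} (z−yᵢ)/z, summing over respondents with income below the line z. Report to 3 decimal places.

Below the line: €10, €18, €19 (q = 3 of N = 8).
Relative gaps: (25−10)/25 = 0.6000; (25−18)/25 = 0.2800; (25−19)/25 = 0.2400.
Sum of shortfalls = 1.120000; P₁ averages over all N: 1.120000 / 8 = 0.140.

0.140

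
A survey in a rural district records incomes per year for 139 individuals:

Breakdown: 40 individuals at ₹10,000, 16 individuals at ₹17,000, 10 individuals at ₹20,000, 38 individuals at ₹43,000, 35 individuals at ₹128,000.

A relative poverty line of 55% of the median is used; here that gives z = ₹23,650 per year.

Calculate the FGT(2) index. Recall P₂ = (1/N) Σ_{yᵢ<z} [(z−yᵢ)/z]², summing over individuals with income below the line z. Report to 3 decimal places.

Incomes under z: 40×₹10,000, 16×₹17,000, 10×₹20,000 (q = 66 of N = 139).
Shortfall ratios: (23650−10000)/23650 = 0.5772 (×40); (23650−17000)/23650 = 0.2812 (×16); (23650−20000)/23650 = 0.1543 (×10).
Squared: 0.3331 (×40); 0.0791 (×16); 0.0238 (×10).
Sum = 14.828091; P₂ = 14.828091 / 139 = 0.107.

0.107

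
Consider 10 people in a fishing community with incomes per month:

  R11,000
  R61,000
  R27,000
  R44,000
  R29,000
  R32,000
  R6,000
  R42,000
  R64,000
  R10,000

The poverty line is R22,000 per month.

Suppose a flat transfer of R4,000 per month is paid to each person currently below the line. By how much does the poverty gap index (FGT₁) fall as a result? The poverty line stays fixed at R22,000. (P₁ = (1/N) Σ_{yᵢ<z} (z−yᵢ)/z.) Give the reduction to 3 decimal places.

Before: below the line — R6,000, R10,000, R11,000; poverty gap index (FGT₁) = 0.17727.
After the R4,000 transfer: below the line — R10,000, R14,000, R15,000; poverty gap index (FGT₁) = 0.12273.
Reduction = 0.17727 − 0.12273 = 0.055.

0.055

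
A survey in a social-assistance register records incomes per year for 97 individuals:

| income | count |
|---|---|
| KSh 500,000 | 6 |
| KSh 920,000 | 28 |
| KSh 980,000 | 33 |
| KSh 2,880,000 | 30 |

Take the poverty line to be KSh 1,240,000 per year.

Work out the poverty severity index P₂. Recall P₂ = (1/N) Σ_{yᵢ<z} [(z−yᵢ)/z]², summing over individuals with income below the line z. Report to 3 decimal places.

Incomes under z: 6×KSh 500,000, 28×KSh 920,000, 33×KSh 980,000 (q = 67 of N = 97).
Relative gaps: (1240000−500000)/1240000 = 0.5968 (×6); (1240000−920000)/1240000 = 0.2581 (×28); (1240000−980000)/1240000 = 0.2097 (×33).
Squared: 0.3561 (×6); 0.0666 (×28); 0.0440 (×33).
Sum = 5.452393; P₂ = 5.452393 / 97 = 0.056.

0.056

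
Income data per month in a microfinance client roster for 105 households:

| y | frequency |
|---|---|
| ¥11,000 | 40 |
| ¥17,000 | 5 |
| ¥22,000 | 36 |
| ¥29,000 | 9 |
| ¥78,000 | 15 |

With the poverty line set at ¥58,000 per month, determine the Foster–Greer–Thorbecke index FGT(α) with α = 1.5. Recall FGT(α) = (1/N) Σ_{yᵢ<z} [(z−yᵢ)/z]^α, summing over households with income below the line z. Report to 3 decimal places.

0.504

Poor units: 40×¥11,000, 5×¥17,000, 36×¥22,000, 9×¥29,000 (q = 90 of N = 105).
Shortfall ratios: (58000−11000)/58000 = 0.8103 (×40); (58000−17000)/58000 = 0.7069 (×5); (58000−22000)/58000 = 0.6207 (×36); (58000−29000)/58000 = 0.5000 (×9).
Raised to α = 1.5: 0.72947 (×40); 0.59434 (×5); 0.48900 (×36); 0.35355 (×9).
Sum = 52.936413; FGT(1.5) = 52.936413 / 105 = 0.504.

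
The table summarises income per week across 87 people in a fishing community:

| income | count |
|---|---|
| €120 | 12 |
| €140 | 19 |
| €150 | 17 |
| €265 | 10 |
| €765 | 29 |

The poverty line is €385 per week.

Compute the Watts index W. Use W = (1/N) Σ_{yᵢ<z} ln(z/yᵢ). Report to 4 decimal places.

Poor units: 12×€120, 19×€140, 17×€150, 10×€265 (q = 58 of N = 87).
ln(z/y) terms: ln(385/120) = 1.1658 (×12); ln(385/140) = 1.0116 (×19); ln(385/150) = 0.9426 (×17); ln(385/265) = 0.3735 (×10).
W = 52.968908 / 87 = 0.6088.

0.6088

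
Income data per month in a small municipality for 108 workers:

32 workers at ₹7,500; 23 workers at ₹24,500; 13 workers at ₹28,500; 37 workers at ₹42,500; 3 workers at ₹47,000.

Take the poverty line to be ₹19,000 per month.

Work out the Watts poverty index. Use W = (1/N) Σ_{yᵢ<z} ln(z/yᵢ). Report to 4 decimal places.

0.2754

Below the line: 32×₹7,500 (q = 32 of N = 108).
Log gaps: ln(19000/7500) = 0.9295 (×32).
W = 29.745151 / 108 = 0.2754.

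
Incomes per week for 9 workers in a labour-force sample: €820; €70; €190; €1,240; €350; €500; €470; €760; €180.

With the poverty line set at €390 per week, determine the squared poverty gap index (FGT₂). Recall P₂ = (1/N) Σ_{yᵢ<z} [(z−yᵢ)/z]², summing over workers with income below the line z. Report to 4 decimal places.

Poor units: €70, €180, €190, €350 (q = 4 of N = 9).
Shortfall ratios: (390−70)/390 = 0.8205; (390−180)/390 = 0.5385; (390−190)/390 = 0.5128; (390−350)/390 = 0.1026.
Squared: 0.6732; 0.2899; 0.2630; 0.0105.
Sum = 1.236686; P₂ = 1.236686 / 9 = 0.1374.

0.1374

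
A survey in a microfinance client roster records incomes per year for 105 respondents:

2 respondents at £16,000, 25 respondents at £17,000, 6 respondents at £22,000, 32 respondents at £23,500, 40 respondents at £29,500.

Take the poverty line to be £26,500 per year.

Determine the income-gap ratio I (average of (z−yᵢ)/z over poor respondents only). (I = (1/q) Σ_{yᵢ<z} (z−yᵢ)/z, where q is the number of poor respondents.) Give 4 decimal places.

Poor units: 2×£16,000, 25×£17,000, 6×£22,000, 32×£23,500 (q = 65 of N = 105).
Shortfall ratios (z−y)/z: 0.3962 (×2), 0.3585 (×25), 0.1698 (×6), 0.1132 (×32); sum = 14.396226.
The income-gap ratio divides by q (the poor only): 14.396226 / 65 = 0.2215.

0.2215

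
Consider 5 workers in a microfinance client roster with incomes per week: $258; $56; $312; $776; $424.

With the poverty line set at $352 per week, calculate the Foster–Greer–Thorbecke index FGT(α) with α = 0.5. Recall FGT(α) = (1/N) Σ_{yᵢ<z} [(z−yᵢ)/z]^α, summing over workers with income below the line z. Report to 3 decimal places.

Below z: $56, $258, $312 (q = 3 of N = 5).
Relative gaps: (352−56)/352 = 0.8409; (352−258)/352 = 0.2670; (352−312)/352 = 0.1136.
Raised to α = 0.5: 0.91701; 0.51676; 0.33710.
Sum = 1.770875; FGT(0.5) = 1.770875 / 5 = 0.354.

0.354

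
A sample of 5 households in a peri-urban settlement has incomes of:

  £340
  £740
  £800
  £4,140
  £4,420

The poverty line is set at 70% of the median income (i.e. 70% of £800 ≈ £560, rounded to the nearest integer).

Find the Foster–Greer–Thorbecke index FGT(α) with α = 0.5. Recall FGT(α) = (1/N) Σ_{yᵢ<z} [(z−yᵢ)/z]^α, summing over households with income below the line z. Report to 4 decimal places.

Incomes under z: £340 (q = 1 of N = 5).
Shortfall ratios: (560−340)/560 = 0.3929.
Raised to α = 0.5: 0.62678.
Sum = 0.626783; FGT(0.5) = 0.626783 / 5 = 0.1254.

0.1254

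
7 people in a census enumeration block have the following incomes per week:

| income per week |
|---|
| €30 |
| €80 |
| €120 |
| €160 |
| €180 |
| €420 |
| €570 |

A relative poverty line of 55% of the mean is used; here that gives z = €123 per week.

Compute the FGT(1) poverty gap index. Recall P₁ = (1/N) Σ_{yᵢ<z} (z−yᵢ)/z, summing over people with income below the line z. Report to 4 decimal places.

0.1614

Below z: €30, €80, €120 (q = 3 of N = 7).
Gap ratios (z−y)/z: (123−30)/123 = 0.7561; (123−80)/123 = 0.3496; (123−120)/123 = 0.0244.
Sum of shortfalls = 1.130081; P₁ averages over all N: 1.130081 / 7 = 0.1614.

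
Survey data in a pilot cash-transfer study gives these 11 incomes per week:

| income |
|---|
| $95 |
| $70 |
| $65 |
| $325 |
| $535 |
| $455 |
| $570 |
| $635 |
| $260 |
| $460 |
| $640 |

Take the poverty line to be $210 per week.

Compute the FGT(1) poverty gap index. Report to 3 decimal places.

Below z: $65, $70, $95 (q = 3 of N = 11).
Relative gaps: (210−65)/210 = 0.6905; (210−70)/210 = 0.6667; (210−95)/210 = 0.5476.
Σ = 1.904762. Dividing by the full population N = 11 gives P₁ = 0.173.

0.173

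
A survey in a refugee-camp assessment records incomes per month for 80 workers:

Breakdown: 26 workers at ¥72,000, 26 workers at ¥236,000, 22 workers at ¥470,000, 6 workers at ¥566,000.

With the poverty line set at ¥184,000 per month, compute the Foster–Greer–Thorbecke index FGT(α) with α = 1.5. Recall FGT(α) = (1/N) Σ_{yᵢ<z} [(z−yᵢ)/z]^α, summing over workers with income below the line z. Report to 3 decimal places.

Below z: 26×¥72,000 (q = 26 of N = 80).
Shortfall ratios: (184000−72000)/184000 = 0.6087 (×26).
Raised to α = 1.5: 0.47490 (×26).
Sum = 12.347347; FGT(1.5) = 12.347347 / 80 = 0.154.

0.154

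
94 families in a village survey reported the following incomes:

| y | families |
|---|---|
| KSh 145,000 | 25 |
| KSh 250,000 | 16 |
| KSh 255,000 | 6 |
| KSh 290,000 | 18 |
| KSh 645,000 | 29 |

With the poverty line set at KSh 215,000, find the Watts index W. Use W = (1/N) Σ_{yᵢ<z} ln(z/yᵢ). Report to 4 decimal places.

0.1048

Incomes under z: 25×KSh 145,000 (q = 25 of N = 94).
ln(z/y) terms: ln(215000/145000) = 0.3939 (×25).
W = 9.847607 / 94 = 0.1048.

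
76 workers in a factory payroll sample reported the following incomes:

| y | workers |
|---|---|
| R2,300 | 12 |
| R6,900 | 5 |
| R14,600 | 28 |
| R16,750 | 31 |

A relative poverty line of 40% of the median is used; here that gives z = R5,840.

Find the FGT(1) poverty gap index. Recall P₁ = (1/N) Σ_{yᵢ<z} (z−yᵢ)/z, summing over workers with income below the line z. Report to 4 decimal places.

0.0957

Incomes under z: 12×R2,300 (q = 12 of N = 76).
Normalized shortfalls: (5840−2300)/5840 = 0.6062 (×12).
Sum of shortfalls = 7.273973; P₁ averages over all N: 7.273973 / 76 = 0.0957.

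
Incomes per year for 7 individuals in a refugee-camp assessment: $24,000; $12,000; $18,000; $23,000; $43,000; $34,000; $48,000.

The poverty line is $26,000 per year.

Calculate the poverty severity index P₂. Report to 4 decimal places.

0.0577

Below the line: $12,000, $18,000, $23,000, $24,000 (q = 4 of N = 7).
Gap ratios (z−y)/z: (26000−12000)/26000 = 0.5385; (26000−18000)/26000 = 0.3077; (26000−23000)/26000 = 0.1154; (26000−24000)/26000 = 0.0769.
Squared: 0.2899; 0.0947; 0.0133; 0.0059.
Sum = 0.403846; P₂ = 0.403846 / 7 = 0.0577.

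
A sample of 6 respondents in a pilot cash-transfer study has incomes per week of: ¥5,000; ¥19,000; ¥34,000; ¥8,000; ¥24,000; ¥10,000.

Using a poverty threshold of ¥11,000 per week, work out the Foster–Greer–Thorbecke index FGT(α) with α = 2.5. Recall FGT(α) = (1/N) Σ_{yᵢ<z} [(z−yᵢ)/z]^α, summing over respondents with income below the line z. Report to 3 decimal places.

0.044

Below z: ¥5,000, ¥8,000, ¥10,000 (q = 3 of N = 6).
Shortfall ratios: (11000−5000)/11000 = 0.5455; (11000−8000)/11000 = 0.2727; (11000−10000)/11000 = 0.0909.
Raised to α = 2.5: 0.21973; 0.03884; 0.00249.
Sum = 0.261069; FGT(2.5) = 0.261069 / 6 = 0.044.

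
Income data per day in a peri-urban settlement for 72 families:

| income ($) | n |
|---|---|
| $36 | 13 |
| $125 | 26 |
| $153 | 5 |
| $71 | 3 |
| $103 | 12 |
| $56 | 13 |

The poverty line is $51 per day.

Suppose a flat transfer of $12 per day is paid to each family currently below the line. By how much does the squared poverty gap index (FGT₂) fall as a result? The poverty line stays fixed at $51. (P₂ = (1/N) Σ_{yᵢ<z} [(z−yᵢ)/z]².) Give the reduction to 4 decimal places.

0.0150

Before: below the line — 13×$36; squared poverty gap index (FGT₂) = 0.015619.
After the $12 transfer: below the line — 13×$48; squared poverty gap index (FGT₂) = 0.000625.
Reduction = 0.015619 − 0.000625 = 0.0150.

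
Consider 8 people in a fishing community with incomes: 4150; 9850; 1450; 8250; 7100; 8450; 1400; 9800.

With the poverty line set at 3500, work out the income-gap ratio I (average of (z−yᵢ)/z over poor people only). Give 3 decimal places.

Below the line: 1400, 1450 (q = 2 of N = 8).
Shortfall ratios (z−y)/z: 0.6000, 0.5857; sum = 1.185714.
The income-gap ratio divides by q (the poor only): 1.185714 / 2 = 0.593.

0.593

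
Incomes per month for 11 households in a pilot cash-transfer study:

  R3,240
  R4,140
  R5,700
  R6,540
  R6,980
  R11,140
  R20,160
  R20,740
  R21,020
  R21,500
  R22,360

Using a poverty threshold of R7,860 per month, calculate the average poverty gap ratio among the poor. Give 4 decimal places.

Incomes under z: R3,240, R4,140, R5,700, R6,540, R6,980 (q = 5 of N = 11).
Relative gaps: 0.5878, 0.4733, 0.2748, 0.1679, 0.1120; sum = 1.615776.
I averages over the q = 5 poor units only: 1.615776 / 5 = 0.3232.

0.3232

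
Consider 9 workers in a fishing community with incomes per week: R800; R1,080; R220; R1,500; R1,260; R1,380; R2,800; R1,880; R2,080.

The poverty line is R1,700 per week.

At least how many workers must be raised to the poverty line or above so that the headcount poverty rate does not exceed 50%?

2

Currently q = 6 of N = 9 are below the line (H = 0.667).
A headcount ratio of at most 50% allows at most ⌊0.50 × 9⌋ = 4 poor workers.
So at least 6 − 4 = 2 must be lifted.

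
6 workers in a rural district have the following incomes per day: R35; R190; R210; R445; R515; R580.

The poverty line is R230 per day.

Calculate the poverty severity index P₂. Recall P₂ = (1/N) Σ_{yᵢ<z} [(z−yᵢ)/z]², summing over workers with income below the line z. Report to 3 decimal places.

Incomes under z: R35, R190, R210 (q = 3 of N = 6).
Gap ratios (z−y)/z: (230−35)/230 = 0.8478; (230−190)/230 = 0.1739; (230−210)/230 = 0.0870.
Squared: 0.7188; 0.0302; 0.0076.
Sum = 0.756616; P₂ = 0.756616 / 6 = 0.126.

0.126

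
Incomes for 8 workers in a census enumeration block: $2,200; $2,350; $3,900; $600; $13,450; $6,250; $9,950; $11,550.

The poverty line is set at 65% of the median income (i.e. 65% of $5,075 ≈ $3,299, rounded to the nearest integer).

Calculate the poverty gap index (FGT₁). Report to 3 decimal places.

Below z: $600, $2,200, $2,350 (q = 3 of N = 8).
Relative gaps: (3299−600)/3299 = 0.8181; (3299−2200)/3299 = 0.3331; (3299−2350)/3299 = 0.2877.
Sum of shortfalls = 1.438921; P₁ averages over all N: 1.438921 / 8 = 0.180.

0.180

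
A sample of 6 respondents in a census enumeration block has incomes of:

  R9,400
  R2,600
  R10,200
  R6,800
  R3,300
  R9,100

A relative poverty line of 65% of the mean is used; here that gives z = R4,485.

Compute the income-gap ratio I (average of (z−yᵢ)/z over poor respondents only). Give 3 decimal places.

0.342

Below z: R2,600, R3,300 (q = 2 of N = 6).
Relative gaps: 0.4203, 0.2642; sum = 0.684504.
The income-gap ratio divides by q (the poor only): 0.684504 / 2 = 0.342.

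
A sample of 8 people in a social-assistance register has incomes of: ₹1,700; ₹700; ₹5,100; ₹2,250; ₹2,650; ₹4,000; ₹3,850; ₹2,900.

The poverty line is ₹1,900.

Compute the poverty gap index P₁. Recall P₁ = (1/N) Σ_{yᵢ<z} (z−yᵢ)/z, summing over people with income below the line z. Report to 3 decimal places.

0.092

Incomes under z: ₹700, ₹1,700 (q = 2 of N = 8).
Relative gaps: (1900−700)/1900 = 0.6316; (1900−1700)/1900 = 0.1053.
Σ = 0.736842. Dividing by the full population N = 8 gives P₁ = 0.092.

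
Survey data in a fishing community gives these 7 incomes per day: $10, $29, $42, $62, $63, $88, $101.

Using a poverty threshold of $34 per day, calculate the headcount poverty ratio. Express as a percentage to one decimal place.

28.6%

2 of the 7 respondents have income below $34.
H = 2/7 = 28.6%.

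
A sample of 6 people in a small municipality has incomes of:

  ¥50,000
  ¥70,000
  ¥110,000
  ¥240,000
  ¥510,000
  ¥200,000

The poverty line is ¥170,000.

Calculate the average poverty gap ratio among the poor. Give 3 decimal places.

Poor units: ¥50,000, ¥70,000, ¥110,000 (q = 3 of N = 6).
Shortfall ratios (z−y)/z: 0.7059, 0.5882, 0.3529; sum = 1.647059.
The income-gap ratio divides by q (the poor only): 1.647059 / 3 = 0.549.

0.549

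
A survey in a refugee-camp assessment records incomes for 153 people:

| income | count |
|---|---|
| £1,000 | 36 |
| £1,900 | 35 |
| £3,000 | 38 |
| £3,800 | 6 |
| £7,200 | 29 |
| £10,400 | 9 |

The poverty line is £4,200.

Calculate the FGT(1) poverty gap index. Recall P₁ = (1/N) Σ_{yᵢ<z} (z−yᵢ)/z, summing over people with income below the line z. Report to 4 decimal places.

Below the line: 36×£1,000, 35×£1,900, 38×£3,000, 6×£3,800 (q = 115 of N = 153).
Shortfall ratios: (4200−1000)/4200 = 0.7619 (×36); (4200−1900)/4200 = 0.5476 (×35); (4200−3000)/4200 = 0.2857 (×38); (4200−3800)/4200 = 0.0952 (×6).
Σ = 58.023810. Dividing by the full population N = 153 gives P₁ = 0.3792.

0.3792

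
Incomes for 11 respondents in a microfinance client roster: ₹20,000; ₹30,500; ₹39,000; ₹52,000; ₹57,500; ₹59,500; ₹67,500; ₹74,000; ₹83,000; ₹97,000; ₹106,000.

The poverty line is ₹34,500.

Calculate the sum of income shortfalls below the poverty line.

₹18,500

Below z: ₹20,000, ₹30,500 (q = 2 of N = 11).
Individual gaps: 34500−20000 = 14500; 34500−30500 = 4000.
Aggregate gap = ₹18,500.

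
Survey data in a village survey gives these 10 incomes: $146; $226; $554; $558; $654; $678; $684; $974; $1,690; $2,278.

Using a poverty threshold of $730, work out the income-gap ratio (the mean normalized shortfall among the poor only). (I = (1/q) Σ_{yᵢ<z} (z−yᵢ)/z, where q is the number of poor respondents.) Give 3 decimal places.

Below the line: $146, $226, $554, $558, $654, $678, $684 (q = 7 of N = 10).
Shortfall ratios (z−y)/z: 0.8000, 0.6904, 0.2411, 0.2356, 0.1041, 0.0712, 0.0630; sum = 2.205479.
The income-gap ratio divides by q (the poor only): 2.205479 / 7 = 0.315.

0.315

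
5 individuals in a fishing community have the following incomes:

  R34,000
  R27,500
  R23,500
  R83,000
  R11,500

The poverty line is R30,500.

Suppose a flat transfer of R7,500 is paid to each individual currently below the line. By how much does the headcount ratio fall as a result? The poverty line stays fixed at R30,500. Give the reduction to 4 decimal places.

Before: below the line — R11,500, R23,500, R27,500; headcount ratio = 0.600000.
After the R7,500 transfer: below the line — R19,000; headcount ratio = 0.200000.
Reduction = 0.600000 − 0.200000 = 0.4000.

0.4000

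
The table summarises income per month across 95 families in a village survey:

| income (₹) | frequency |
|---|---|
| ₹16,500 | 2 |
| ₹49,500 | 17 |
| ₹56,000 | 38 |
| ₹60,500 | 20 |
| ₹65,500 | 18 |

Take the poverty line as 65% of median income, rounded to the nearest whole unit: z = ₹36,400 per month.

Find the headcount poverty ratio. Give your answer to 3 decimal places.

0.021

2 of the 95 families have income below ₹36,400.
H = 2/95 = 0.021.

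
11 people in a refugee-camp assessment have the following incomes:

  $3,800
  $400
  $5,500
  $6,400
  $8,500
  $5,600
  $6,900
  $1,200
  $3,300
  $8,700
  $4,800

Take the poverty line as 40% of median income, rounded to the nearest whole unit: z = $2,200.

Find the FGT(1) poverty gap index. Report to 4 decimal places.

0.1157

Poor units: $400, $1,200 (q = 2 of N = 11).
Gap ratios (z−y)/z: (2200−400)/2200 = 0.8182; (2200−1200)/2200 = 0.4545.
Σ = 1.272727. Dividing by the full population N = 11 gives P₁ = 0.1157.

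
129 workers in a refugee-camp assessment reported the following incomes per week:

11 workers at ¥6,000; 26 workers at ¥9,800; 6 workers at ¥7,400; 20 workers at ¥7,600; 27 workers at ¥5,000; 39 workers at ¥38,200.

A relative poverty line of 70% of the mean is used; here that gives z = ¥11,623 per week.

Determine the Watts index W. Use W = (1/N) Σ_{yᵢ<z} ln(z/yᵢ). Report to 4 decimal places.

Poor units: 27×¥5,000, 11×¥6,000, 6×¥7,400, 20×¥7,600, 26×¥9,800 (q = 90 of N = 129).
Log shortfalls: ln(11623/5000) = 0.8435 (×27); ln(11623/6000) = 0.6612 (×11); ln(11623/7400) = 0.4515 (×6); ln(11623/7600) = 0.4248 (×20); ln(11623/9800) = 0.1706 (×26).
W = 45.690766 / 129 = 0.3542.

0.3542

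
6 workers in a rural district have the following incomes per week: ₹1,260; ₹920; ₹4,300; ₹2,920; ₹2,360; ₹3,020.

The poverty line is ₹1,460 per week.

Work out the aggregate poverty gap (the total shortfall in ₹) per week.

₹740

Incomes under z: ₹920, ₹1,260 (q = 2 of N = 6).
Individual gaps: 1460−920 = 540; 1460−1260 = 200.
Aggregate gap = ₹740.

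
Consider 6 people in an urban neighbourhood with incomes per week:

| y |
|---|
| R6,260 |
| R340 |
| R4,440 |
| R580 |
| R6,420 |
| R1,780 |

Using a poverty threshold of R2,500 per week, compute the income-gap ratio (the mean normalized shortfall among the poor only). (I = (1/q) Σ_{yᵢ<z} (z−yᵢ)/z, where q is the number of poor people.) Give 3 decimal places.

Incomes under z: R340, R580, R1,780 (q = 3 of N = 6).
Relative gaps: 0.8640, 0.7680, 0.2880; sum = 1.920000.
I averages over the q = 3 poor units only: 1.920000 / 3 = 0.640.

0.640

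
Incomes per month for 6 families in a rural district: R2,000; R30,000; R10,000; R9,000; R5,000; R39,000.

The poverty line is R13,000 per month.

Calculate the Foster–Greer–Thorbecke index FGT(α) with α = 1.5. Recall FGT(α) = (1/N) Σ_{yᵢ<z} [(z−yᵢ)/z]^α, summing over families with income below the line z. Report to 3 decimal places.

Incomes under z: R2,000, R5,000, R9,000, R10,000 (q = 4 of N = 6).
Normalized shortfalls: (13000−2000)/13000 = 0.8462; (13000−5000)/13000 = 0.6154; (13000−9000)/13000 = 0.3077; (13000−10000)/13000 = 0.2308.
Raised to α = 1.5: 0.77835; 0.48275; 0.17068; 0.11086.
Sum = 1.542631; FGT(1.5) = 1.542631 / 6 = 0.257.

0.257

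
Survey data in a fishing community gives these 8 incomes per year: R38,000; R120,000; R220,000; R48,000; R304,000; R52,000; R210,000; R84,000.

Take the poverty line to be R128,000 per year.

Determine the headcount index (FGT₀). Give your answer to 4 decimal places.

0.6250

5 of the 8 workers have income below R128,000.
H = 5/8 = 0.6250.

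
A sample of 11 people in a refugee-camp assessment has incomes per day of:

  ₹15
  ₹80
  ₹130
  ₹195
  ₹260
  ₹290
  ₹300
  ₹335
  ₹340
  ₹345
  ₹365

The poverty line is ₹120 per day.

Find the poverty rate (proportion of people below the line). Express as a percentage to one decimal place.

2 of the 11 people have income below ₹120.
H = 2/11 = 18.2%.

18.2%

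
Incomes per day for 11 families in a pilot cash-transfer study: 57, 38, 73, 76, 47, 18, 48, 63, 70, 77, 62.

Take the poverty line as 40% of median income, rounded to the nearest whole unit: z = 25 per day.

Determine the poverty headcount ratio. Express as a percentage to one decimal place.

1 of the 11 families have income below 25.
H = 1/11 = 9.1%.

9.1%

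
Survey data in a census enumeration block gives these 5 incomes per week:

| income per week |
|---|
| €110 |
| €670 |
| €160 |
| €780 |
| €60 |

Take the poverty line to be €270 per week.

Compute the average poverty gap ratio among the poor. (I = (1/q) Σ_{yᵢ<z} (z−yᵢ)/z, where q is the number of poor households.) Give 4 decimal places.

Below the line: €60, €110, €160 (q = 3 of N = 5).
Shortfall ratios (z−y)/z: 0.7778, 0.5926, 0.4074; sum = 1.777778.
I averages over the q = 3 poor units only: 1.777778 / 3 = 0.5926.

0.5926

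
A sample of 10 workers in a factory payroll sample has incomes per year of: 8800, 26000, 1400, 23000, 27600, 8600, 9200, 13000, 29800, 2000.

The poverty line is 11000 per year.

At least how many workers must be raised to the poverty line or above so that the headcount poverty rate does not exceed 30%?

2

Currently q = 5 of N = 10 are below the line (H = 0.500).
A headcount ratio of at most 30% allows at most ⌊0.30 × 10⌋ = 3 poor workers.
So at least 5 − 3 = 2 must be lifted.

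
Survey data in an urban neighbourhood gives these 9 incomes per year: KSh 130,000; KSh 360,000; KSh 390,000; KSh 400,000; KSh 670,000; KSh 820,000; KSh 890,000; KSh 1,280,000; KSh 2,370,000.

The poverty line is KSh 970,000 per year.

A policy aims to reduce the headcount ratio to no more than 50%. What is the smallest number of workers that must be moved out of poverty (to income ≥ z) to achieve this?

3

Currently q = 7 of N = 9 are below the line (H = 0.778).
A headcount ratio of at most 50% allows at most ⌊0.50 × 9⌋ = 4 poor workers.
So at least 7 − 4 = 3 must be lifted.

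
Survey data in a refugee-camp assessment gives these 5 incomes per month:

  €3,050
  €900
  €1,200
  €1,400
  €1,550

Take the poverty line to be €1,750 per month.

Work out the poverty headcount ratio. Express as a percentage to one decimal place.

4 of the 5 workers have income below €1,750.
H = 4/5 = 80.0%.

80.0%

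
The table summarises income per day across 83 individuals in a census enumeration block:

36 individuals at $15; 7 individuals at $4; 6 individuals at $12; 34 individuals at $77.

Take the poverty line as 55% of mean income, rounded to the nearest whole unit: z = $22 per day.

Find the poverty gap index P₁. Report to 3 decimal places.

0.240

Incomes under z: 7×$4, 6×$12, 36×$15 (q = 49 of N = 83).
Shortfall ratios: (22−4)/22 = 0.8182 (×7); (22−12)/22 = 0.4545 (×6); (22−15)/22 = 0.3182 (×36).
Σ = 19.909091. Dividing by the full population N = 83 gives P₁ = 0.240.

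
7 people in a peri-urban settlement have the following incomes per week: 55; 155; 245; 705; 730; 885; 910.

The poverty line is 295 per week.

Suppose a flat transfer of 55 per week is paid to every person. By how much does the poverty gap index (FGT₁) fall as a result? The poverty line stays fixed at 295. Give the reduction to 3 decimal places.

Before: below the line — 55, 155, 245; poverty gap index (FGT₁) = 0.20823.
After the 55 transfer: below the line — 110, 210; poverty gap index (FGT₁) = 0.13075.
Reduction = 0.20823 − 0.13075 = 0.077.

0.077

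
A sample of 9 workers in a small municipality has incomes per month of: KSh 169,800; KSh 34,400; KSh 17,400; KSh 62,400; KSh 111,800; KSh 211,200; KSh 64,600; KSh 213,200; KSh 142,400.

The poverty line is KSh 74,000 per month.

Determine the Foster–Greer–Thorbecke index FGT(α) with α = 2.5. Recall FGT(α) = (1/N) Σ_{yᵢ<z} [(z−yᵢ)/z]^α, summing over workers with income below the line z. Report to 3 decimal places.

Incomes under z: KSh 17,400, KSh 34,400, KSh 62,400, KSh 64,600 (q = 4 of N = 9).
Normalized shortfalls: (74000−17400)/74000 = 0.7649; (74000−34400)/74000 = 0.5351; (74000−62400)/74000 = 0.1568; (74000−64600)/74000 = 0.1270.
Raised to α = 2.5: 0.51164; 0.20949; 0.00973; 0.00575.
Sum = 0.736604; FGT(2.5) = 0.736604 / 9 = 0.082.

0.082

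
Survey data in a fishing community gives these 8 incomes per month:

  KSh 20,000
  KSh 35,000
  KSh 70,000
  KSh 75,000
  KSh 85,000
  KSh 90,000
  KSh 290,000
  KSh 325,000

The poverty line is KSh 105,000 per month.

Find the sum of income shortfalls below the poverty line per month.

Poor units: KSh 20,000, KSh 35,000, KSh 70,000, KSh 75,000, KSh 85,000, KSh 90,000 (q = 6 of N = 8).
Individual gaps: 105000−20000 = 85000; 105000−35000 = 70000; 105000−70000 = 35000; 105000−75000 = 30000; 105000−85000 = 20000; 105000−90000 = 15000.
Aggregate gap = KSh 255,000.

KSh 255,000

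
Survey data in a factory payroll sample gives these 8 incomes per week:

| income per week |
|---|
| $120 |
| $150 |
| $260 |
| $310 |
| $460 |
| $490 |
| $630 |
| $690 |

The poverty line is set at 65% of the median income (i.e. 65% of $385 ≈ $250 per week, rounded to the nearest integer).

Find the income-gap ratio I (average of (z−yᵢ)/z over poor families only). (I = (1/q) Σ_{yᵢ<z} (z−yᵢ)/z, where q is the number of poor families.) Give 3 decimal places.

0.460

Incomes under z: $120, $150 (q = 2 of N = 8).
Shortfall ratios (z−y)/z: 0.5200, 0.4000; sum = 0.920000.
I averages over the q = 2 poor units only: 0.920000 / 2 = 0.460.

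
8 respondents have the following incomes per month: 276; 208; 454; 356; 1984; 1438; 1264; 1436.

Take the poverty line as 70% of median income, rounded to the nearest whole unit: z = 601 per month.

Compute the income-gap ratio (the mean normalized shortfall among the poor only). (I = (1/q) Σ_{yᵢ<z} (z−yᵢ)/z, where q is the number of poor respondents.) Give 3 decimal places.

Poor units: 208, 276, 356, 454 (q = 4 of N = 8).
Relative gaps: 0.6539, 0.5408, 0.4077, 0.2446; sum = 1.846922.
The income-gap ratio divides by q (the poor only): 1.846922 / 4 = 0.462.

0.462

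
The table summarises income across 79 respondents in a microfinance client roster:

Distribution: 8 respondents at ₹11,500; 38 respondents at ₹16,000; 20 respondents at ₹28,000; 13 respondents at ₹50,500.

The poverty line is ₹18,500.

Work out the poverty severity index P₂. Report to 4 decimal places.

Below z: 8×₹11,500, 38×₹16,000 (q = 46 of N = 79).
Shortfall ratios: (18500−11500)/18500 = 0.3784 (×8); (18500−16000)/18500 = 0.1351 (×38).
Squared: 0.1432 (×8); 0.0183 (×38).
Sum = 1.839299; P₂ = 1.839299 / 79 = 0.0233.

0.0233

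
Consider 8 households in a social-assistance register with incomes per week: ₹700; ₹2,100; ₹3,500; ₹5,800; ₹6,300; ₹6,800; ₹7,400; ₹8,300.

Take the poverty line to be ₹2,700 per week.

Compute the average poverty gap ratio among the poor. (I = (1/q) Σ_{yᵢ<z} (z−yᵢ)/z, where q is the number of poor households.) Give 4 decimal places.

Below the line: ₹700, ₹2,100 (q = 2 of N = 8).
Relative gaps: 0.7407, 0.2222; sum = 0.962963.
I averages over the q = 2 poor units only: 0.962963 / 2 = 0.4815.

0.4815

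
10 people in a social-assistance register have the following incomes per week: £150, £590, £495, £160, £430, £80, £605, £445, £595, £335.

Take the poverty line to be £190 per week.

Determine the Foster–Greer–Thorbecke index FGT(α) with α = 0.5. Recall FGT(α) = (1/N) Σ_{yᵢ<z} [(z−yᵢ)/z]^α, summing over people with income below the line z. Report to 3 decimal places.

0.162

Below the line: £80, £150, £160 (q = 3 of N = 10).
Shortfall ratios: (190−80)/190 = 0.5789; (190−150)/190 = 0.2105; (190−160)/190 = 0.1579.
Raised to α = 0.5: 0.76089; 0.45883; 0.39736.
Sum = 1.617077; FGT(0.5) = 1.617077 / 10 = 0.162.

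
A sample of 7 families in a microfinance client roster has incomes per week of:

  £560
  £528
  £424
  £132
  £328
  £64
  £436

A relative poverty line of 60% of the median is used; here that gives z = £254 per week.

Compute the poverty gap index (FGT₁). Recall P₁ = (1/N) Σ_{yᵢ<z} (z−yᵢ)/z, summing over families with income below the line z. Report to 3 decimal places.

Incomes under z: £64, £132 (q = 2 of N = 7).
Shortfall ratios: (254−64)/254 = 0.7480; (254−132)/254 = 0.4803.
Σ = 1.228346. Dividing by the full population N = 7 gives P₁ = 0.175.

0.175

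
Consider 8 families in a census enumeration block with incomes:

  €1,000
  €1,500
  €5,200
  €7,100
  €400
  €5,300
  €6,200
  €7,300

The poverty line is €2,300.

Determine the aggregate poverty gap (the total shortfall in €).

Poor units: €400, €1,000, €1,500 (q = 3 of N = 8).
Individual gaps: 2300−400 = 1900; 2300−1000 = 1300; 2300−1500 = 800.
Aggregate gap = €4,000.

€4,000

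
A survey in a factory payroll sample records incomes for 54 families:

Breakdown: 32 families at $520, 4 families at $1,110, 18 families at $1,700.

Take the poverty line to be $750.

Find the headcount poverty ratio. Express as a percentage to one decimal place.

32 of the 54 families have income below $750.
H = 32/54 = 59.3%.

59.3%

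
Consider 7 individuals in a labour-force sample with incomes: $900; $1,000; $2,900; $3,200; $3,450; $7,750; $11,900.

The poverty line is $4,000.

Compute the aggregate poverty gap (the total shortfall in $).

$8,550

Below z: $900, $1,000, $2,900, $3,200, $3,450 (q = 5 of N = 7).
Individual gaps: 4000−900 = 3100; 4000−1000 = 3000; 4000−2900 = 1100; 4000−3200 = 800; 4000−3450 = 550.
Aggregate gap = $8,550.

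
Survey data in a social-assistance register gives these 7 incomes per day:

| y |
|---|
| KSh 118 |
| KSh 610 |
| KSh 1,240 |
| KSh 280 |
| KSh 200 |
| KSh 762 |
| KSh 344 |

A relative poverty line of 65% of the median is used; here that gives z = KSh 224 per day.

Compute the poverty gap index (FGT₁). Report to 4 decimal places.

Below z: KSh 118, KSh 200 (q = 2 of N = 7).
Gap ratios (z−y)/z: (224−118)/224 = 0.4732; (224−200)/224 = 0.1071.
Sum of shortfalls = 0.580357; P₁ averages over all N: 0.580357 / 7 = 0.0829.

0.0829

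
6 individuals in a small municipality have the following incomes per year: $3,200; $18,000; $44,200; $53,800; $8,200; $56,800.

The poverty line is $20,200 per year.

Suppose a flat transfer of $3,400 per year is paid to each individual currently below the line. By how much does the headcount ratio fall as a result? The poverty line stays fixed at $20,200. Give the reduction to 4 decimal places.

0.1667

Before: below the line — $3,200, $8,200, $18,000; headcount ratio = 0.500000.
After the $3,400 transfer: below the line — $6,600, $11,600; headcount ratio = 0.333333.
Reduction = 0.500000 − 0.333333 = 0.1667.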